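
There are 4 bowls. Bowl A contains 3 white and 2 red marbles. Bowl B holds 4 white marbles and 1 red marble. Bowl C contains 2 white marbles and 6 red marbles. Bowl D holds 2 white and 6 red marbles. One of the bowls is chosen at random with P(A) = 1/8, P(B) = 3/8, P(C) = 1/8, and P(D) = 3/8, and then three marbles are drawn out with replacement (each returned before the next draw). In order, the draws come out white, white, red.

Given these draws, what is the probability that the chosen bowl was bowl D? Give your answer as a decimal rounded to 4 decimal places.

0.1965

Compute the likelihood of the observed sequence for each case: P(data | bowl A) = (3/5)(3/5)(2/5) = 0.144; P(data | bowl B) = (4/5)(4/5)(1/5) = 0.128; P(data | bowl C) = (2/8)(2/8)(6/8) = 0.046875; P(data | bowl D) = (2/8)(2/8)(6/8) = 0.046875.
Multiplying each by its prior: 1/8 · 0.144 = 0.018, 3/8 · 0.128 = 0.048, 1/8 · 0.046875 = 0.0058594, 3/8 · 0.046875 = 0.017578; these sum to 0.089438.
By Bayes' rule, P(bowl D | data) = (0.017578) / (0.089438) = 0.19654.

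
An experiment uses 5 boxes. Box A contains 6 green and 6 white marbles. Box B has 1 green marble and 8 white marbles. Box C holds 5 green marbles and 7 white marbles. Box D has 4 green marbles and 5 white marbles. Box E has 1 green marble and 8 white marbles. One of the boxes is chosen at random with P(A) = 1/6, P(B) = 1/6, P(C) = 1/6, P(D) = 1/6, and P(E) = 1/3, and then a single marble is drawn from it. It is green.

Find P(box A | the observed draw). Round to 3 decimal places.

0.295

Compute the likelihood of this draw for each case: P(data | box A) = (6/12) = 1/2; P(data | box B) = (1/9) = 1/9; P(data | box C) = (5/12) = 5/12; P(data | box D) = (4/9) = 4/9; P(data | box E) = (1/9) = 1/9.
Weighting by the prior gives 1/6 · 1/2 = 1/12, 1/6 · 1/9 = 1/54, 1/6 · 5/12 = 5/72, 1/6 · 4/9 = 2/27, 1/3 · 1/9 = 1/27; these sum to 61/216.
Hence P(box A | data) = (1/12) / (61/216) = 18/61.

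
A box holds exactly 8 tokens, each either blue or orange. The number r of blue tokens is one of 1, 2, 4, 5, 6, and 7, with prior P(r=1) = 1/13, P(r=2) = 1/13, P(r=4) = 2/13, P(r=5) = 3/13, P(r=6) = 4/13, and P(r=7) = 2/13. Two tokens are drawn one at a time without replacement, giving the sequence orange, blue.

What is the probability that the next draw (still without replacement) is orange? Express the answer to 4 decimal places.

The likelihood of the observed sequence under each hypothesis: P(data | r = 1) = (7/8)(1/7) = 1/8; P(data | r = 2) = (6/8)(2/7) = 3/14; P(data | r = 4) = (4/8)(4/7) = 2/7; P(data | r = 5) = (3/8)(5/7) = 15/56; P(data | r = 6) = (2/8)(6/7) = 3/14; P(data | r = 7) = (1/8)(7/7) = 1/8.
The prior-weighted likelihoods are 1/13 · 1/8 = 1/104, 1/13 · 3/14 = 3/182, 2/13 · 2/7 = 4/91, 3/13 · 15/56 = 45/728, 4/13 · 3/14 = 6/91, 2/13 · 1/8 = 1/52; with total 79/364.
Normalising, the posterior is P(r = 1 | data) = 7/158, P(r = 2 | data) = 6/79, P(r = 4 | data) = 16/79, P(r = 5 | data) = 45/158, P(r = 6 | data) = 24/79, P(r = 7 | data) = 7/79.
Averaging over the posterior, P(orange next | data) = (1)(7/158) + (5/6)(6/79) + (1/2)(16/79) + (1/3)(45/158) + (1/6)(24/79) + (0)(7/79) = 28/79.

0.3544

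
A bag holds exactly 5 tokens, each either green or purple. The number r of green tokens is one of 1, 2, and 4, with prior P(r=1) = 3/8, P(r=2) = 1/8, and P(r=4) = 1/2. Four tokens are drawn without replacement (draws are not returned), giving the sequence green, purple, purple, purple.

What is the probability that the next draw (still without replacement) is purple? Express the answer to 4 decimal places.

0.8571

For each hypothesis, P(data | H) works out to: P(data | r = 1) = (1/5)(4/4)(3/3)(2/2) = 1/5; P(data | r = 2) = (2/5)(3/4)(2/3)(1/2) = 1/10; P(data | r = 4) = (4/5)(1/4)(0/3) = 0.
The prior-weighted likelihoods are 3/8 · 1/5 = 3/40, 1/8 · 1/10 = 1/80, 1/2 · 0 = 0; summing to 7/80.
Normalising, the posterior is P(r = 1 | data) = 6/7, P(r = 2 | data) = 1/7, P(r = 4 | data) = 0.
The predictive probability is P(purple next | data) = (1)(6/7) + (0)(1/7) = 6/7.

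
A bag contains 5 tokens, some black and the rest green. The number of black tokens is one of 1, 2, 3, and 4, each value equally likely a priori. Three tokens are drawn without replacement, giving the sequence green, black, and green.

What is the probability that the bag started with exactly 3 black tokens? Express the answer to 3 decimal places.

The likelihood of the observed sequence under each hypothesis: P(data | r = 1) = (4/5)(1/4)(3/3) = 1/5; P(data | r = 2) = (3/5)(2/4)(2/3) = 1/5; P(data | r = 3) = (2/5)(3/4)(1/3) = 1/10; P(data | r = 4) = (1/5)(4/4)(0/3) = 0.
Multiplying each by its prior: 1/4 · 1/5 = 1/20, 1/4 · 1/5 = 1/20, 1/4 · 1/10 = 1/40, 1/4 · 0 = 0; these sum to 1/8.
Therefore the posterior P(r = 3 | data) = (1/40) / (1/8) = 1/5.

0.200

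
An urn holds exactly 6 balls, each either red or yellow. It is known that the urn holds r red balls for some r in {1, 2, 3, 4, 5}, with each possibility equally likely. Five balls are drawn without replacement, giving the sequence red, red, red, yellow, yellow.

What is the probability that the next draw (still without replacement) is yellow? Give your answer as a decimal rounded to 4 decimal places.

0.4286

Under each hypothesis, the probability of the observed sequence is: P(data | r = 1) = (1/6)(0/5) = 0; P(data | r = 2) = (2/6)(1/5)(0/4) = 0; P(data | r = 3) = (3/6)(2/5)(1/4)(3/3)(2/2) = 1/20; P(data | r = 4) = (4/6)(3/5)(2/4)(2/3)(1/2) = 1/15; P(data | r = 5) = (5/6)(4/5)(3/4)(1/3)(0/2) = 0.
The prior-weighted likelihoods are 1/5 · 0 = 0, 1/5 · 0 = 0, 1/5 · 1/20 = 1/100, 1/5 · 1/15 = 1/75, 1/5 · 0 = 0; summing to 7/300.
Dividing through by the total gives posterior P(r = 1 | data) = 0, P(r = 2 | data) = 0, P(r = 3 | data) = 3/7, P(r = 4 | data) = 4/7, P(r = 5 | data) = 0.
Averaging over the posterior, P(yellow next | data) = (1)(3/7) + (0)(4/7) = 3/7.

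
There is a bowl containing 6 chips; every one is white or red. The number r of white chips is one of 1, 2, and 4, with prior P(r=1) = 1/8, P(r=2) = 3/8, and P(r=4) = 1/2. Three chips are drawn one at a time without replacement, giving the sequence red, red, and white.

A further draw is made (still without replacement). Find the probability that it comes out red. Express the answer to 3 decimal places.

Under each hypothesis, the probability of the observed sequence is: P(data | r = 1) = (5/6)(4/5)(1/4) = 1/6; P(data | r = 2) = (4/6)(3/5)(2/4) = 1/5; P(data | r = 4) = (2/6)(1/5)(4/4) = 1/15.
Weighting by the prior gives 1/8 · 1/6 = 1/48, 3/8 · 1/5 = 3/40, 1/2 · 1/15 = 1/30; summing to 31/240.
The posterior is then P(r = 1 | data) = 5/31, P(r = 2 | data) = 18/31, P(r = 4 | data) = 8/31.
The predictive probability is P(red next | data) = (1)(5/31) + (2/3)(18/31) + (0)(8/31) = 17/31.

0.548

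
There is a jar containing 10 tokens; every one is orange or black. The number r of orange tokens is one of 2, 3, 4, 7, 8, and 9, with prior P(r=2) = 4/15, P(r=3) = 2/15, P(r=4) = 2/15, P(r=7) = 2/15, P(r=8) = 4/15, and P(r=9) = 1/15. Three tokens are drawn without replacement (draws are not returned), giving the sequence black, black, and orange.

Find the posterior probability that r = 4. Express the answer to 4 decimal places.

0.2206

Compute the likelihood of the observed sequence for each case: P(data | r = 2) = (8/10)(7/9)(2/8) = 7/45; P(data | r = 3) = (7/10)(6/9)(3/8) = 7/40; P(data | r = 4) = (6/10)(5/9)(4/8) = 1/6; P(data | r = 7) = (3/10)(2/9)(7/8) = 7/120; P(data | r = 8) = (2/10)(1/9)(8/8) = 1/45; P(data | r = 9) = (1/10)(0/9) = 0.
Multiplying each by its prior: 4/15 · 7/45 = 28/675, 2/15 · 7/40 = 7/300, 2/15 · 1/6 = 1/45, 2/15 · 7/120 = 7/900, 4/15 · 1/45 = 4/675, 1/15 · 0 = 0; summing to 68/675.
So P(r = 4 | data) = (1/45) / (68/675) = 15/68.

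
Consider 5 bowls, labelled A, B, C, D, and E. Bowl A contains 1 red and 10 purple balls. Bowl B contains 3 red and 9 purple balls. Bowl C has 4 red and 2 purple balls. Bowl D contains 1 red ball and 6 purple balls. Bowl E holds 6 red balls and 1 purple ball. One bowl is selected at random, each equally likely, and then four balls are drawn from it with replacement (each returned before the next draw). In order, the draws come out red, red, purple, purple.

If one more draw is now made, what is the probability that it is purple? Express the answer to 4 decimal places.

For each hypothesis, P(data | H) works out to: P(data | bowl A) = (1/11)(1/11)(10/11)(10/11) = 0.0068301; P(data | bowl B) = (3/12)(3/12)(9/12)(9/12) = 0.035156; P(data | bowl C) = (4/6)(4/6)(2/6)(2/6) = 0.049383; P(data | bowl D) = (1/7)(1/7)(6/7)(6/7) = 0.014994; P(data | bowl E) = (6/7)(6/7)(1/7)(1/7) = 0.014994.
Weighting by the prior gives 1/5 · 0.0068301 = 0.001366, 1/5 · 0.035156 = 0.0070313, 1/5 · 0.049383 = 0.0098765, 1/5 · 0.014994 = 0.0029988, 1/5 · 0.014994 = 0.0029988; these sum to 0.024271.
Normalising, the posterior is P(bowl A | data) = 0.056282, P(bowl B | data) = 0.28969, P(bowl C | data) = 0.40692, P(bowl D | data) = 0.12355, P(bowl E | data) = 0.12355.
Averaging over the posterior, P(purple next | data) = (10/11)(0.056282) + (3/4)(0.28969) + (1/3)(0.40692) + (6/7)(0.12355) + (1/7)(0.12355) = 0.52763.

0.5276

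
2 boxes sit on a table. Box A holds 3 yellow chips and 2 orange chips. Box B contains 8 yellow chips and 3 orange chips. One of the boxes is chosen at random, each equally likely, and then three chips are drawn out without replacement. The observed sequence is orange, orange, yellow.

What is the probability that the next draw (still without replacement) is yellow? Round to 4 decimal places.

0.9592

Under each hypothesis, the probability of the observed sequence is: P(data | box A) = (2/5)(1/4)(3/3) = 1/10; P(data | box B) = (3/11)(2/10)(8/9) = 8/165.
Multiplying each by its prior: 1/2 · 1/10 = 1/20, 1/2 · 8/165 = 4/165; summing to 49/660.
Dividing through by the total gives posterior P(box A | data) = 33/49, P(box B | data) = 16/49.
So P(yellow next | data) = Σ P(yellow next | H) P(H | data) = (1)(33/49) + (7/8)(16/49) = 47/49.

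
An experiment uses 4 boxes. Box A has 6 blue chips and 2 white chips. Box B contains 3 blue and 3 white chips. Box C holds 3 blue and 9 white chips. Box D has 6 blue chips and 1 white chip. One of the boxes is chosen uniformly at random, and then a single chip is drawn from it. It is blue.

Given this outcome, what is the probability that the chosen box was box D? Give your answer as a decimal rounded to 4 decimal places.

For each hypothesis, P(data | H) works out to: P(data | box A) = (6/8) = 3/4; P(data | box B) = (3/6) = 1/2; P(data | box C) = (3/12) = 1/4; P(data | box D) = (6/7) = 6/7.
Weighting by the prior gives 1/4 · 3/4 = 3/16, 1/4 · 1/2 = 1/8, 1/4 · 1/4 = 1/16, 1/4 · 6/7 = 3/14; these sum to 33/56.
Hence P(box D | data) = (3/14) / (33/56) = 4/11.

0.3636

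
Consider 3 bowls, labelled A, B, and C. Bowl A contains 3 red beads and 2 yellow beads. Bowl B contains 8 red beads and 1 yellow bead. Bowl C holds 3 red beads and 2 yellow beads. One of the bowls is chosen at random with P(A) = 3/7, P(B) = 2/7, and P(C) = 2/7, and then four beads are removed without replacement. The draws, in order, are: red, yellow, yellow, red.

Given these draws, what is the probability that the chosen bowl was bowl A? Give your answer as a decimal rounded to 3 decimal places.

Under each hypothesis, the probability of the observed sequence is: P(data | bowl A) = (3/5)(2/4)(1/3)(2/2) = 1/10; P(data | bowl B) = (8/9)(1/8)(0/7) = 0; P(data | bowl C) = (3/5)(2/4)(1/3)(2/2) = 1/10.
Multiplying each by its prior: 3/7 · 1/10 = 3/70, 2/7 · 0 = 0, 2/7 · 1/10 = 1/35; these sum to 1/14.
By Bayes' rule, P(bowl A | data) = (3/70) / (1/14) = 3/5.

0.600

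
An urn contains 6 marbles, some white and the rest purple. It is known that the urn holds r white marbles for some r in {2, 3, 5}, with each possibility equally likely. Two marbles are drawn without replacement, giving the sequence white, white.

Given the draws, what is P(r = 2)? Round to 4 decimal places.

Under each hypothesis, the probability of the observed sequence is: P(data | r = 2) = (2/6)(1/5) = 1/15; P(data | r = 3) = (3/6)(2/5) = 1/5; P(data | r = 5) = (5/6)(4/5) = 2/3.
The prior-weighted likelihoods are 1/3 · 1/15 = 1/45, 1/3 · 1/5 = 1/15, 1/3 · 2/3 = 2/9; with total 14/45.
So P(r = 2 | data) = (1/45) / (14/45) = 1/14.

0.0714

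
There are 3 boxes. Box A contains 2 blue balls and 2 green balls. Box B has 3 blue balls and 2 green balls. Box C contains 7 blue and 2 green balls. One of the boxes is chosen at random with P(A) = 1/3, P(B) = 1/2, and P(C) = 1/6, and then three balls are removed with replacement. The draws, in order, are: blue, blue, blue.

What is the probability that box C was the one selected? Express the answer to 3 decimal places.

0.344

Under each hypothesis, the probability of the observed sequence is: P(data | box A) = (2/4)(2/4)(2/4) = 0.125; P(data | box B) = (3/5)(3/5)(3/5) = 0.216; P(data | box C) = (7/9)(7/9)(7/9) = 0.47051.
Multiplying each by its prior: 1/3 · 0.125 = 0.041667, 1/2 · 0.216 = 0.108, 1/6 · 0.47051 = 0.078418; summing to 0.22808.
So P(box C | data) = (0.078418) / (0.22808) = 0.34381.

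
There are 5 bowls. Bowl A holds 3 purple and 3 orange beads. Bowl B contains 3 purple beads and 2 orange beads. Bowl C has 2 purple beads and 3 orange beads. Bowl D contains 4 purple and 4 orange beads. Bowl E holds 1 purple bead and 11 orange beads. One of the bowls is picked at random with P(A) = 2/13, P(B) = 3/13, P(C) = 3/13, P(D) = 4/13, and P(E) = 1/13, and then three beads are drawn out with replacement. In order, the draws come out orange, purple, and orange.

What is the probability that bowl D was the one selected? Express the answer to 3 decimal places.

Under each hypothesis, the probability of the observed sequence is: P(data | bowl A) = (3/6)(3/6)(3/6) = 0.125; P(data | bowl B) = (2/5)(3/5)(2/5) = 0.096; P(data | bowl C) = (3/5)(2/5)(3/5) = 0.144; P(data | bowl D) = (4/8)(4/8)(4/8) = 0.125; P(data | bowl E) = (11/12)(1/12)(11/12) = 0.070023.
Multiplying each by its prior: 2/13 · 0.125 = 0.019231, 3/13 · 0.096 = 0.022154, 3/13 · 0.144 = 0.033231, 4/13 · 0.125 = 0.038462, 1/13 · 0.070023 = 0.0053864; with total 0.11846.
Therefore the posterior P(bowl D | data) = (0.038462) / (0.11846) = 0.32467.

0.325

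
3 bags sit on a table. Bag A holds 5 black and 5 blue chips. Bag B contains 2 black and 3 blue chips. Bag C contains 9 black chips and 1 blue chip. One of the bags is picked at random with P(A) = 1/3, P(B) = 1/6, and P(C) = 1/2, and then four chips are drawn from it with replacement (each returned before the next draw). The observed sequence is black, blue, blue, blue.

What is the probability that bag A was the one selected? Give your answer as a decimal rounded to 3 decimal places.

Under each hypothesis, the probability of the observed sequence is: P(data | bag A) = (5/10)(5/10)(5/10)(5/10) = 0.0625; P(data | bag B) = (2/5)(3/5)(3/5)(3/5) = 0.0864; P(data | bag C) = (9/10)(1/10)(1/10)(1/10) = 0.0009.
Multiplying each by its prior: 1/3 · 0.0625 = 0.020833, 1/6 · 0.0864 = 0.0144, 1/2 · 0.0009 = 0.00045; with total 0.035683.
By Bayes' rule, P(bag A | data) = (0.020833) / (0.035683) = 0.58384.

0.584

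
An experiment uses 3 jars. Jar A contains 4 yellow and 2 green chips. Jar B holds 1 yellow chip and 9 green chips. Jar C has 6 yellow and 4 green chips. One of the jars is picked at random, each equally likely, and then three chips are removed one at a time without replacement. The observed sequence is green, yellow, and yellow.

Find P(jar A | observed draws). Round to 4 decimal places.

The likelihood of the observed sequence under each hypothesis: P(data | jar A) = (2/6)(4/5)(3/4) = 1/5; P(data | jar B) = (9/10)(1/9)(0/8) = 0; P(data | jar C) = (4/10)(6/9)(5/8) = 1/6.
Multiplying each by its prior: 1/3 · 1/5 = 1/15, 1/3 · 0 = 0, 1/3 · 1/6 = 1/18; these sum to 11/90.
Hence P(jar A | data) = (1/15) / (11/90) = 6/11.

0.5455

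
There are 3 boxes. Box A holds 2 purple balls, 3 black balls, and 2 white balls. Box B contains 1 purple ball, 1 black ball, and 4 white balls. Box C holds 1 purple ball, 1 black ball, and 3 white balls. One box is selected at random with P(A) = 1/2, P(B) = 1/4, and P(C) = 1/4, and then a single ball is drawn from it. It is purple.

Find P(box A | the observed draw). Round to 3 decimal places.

0.609

Under each hypothesis, the probability of this draw is: P(data | box A) = (2/7) = 2/7; P(data | box B) = (1/6) = 1/6; P(data | box C) = (1/5) = 1/5.
Weighting by the prior gives 1/2 · 2/7 = 1/7, 1/4 · 1/6 = 1/24, 1/4 · 1/5 = 1/20; with total 197/840.
Hence P(box A | data) = (1/7) / (197/840) = 120/197.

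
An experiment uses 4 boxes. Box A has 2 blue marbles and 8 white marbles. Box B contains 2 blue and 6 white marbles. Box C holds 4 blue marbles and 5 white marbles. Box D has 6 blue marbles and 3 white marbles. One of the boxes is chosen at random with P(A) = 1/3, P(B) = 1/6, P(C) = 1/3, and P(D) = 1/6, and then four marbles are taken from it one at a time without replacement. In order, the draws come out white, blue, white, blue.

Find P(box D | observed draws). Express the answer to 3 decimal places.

0.199

For each hypothesis, P(data | H) works out to: P(data | box A) = (8/10)(2/9)(7/8)(1/7) = 1/45; P(data | box B) = (6/8)(2/7)(5/6)(1/5) = 1/28; P(data | box C) = (5/9)(4/8)(4/7)(3/6) = 5/63; P(data | box D) = (3/9)(6/8)(2/7)(5/6) = 5/84.
Multiplying each by its prior: 1/3 · 1/45 = 1/135, 1/6 · 1/28 = 1/168, 1/3 · 5/63 = 5/189, 1/6 · 5/84 = 5/504; summing to 47/945.
Hence P(box D | data) = (5/504) / (47/945) = 75/376.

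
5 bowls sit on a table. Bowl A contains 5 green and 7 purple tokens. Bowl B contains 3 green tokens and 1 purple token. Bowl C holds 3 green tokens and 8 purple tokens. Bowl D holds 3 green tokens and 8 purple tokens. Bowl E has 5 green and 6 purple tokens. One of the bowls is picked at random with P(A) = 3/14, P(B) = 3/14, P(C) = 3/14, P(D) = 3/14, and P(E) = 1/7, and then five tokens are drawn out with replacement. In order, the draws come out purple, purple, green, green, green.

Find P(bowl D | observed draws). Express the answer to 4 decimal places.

0.1178

The likelihood of the observed sequence under each hypothesis: P(data | bowl A) = (7/12)(7/12)(5/12)(5/12)(5/12) = 0.024615; P(data | bowl B) = (1/4)(1/4)(3/4)(3/4)(3/4) = 0.026367; P(data | bowl C) = (8/11)(8/11)(3/11)(3/11)(3/11) = 0.01073; P(data | bowl D) = (8/11)(8/11)(3/11)(3/11)(3/11) = 0.01073; P(data | bowl E) = (6/11)(6/11)(5/11)(5/11)(5/11) = 0.027941.
Weighting by the prior gives 3/14 · 0.024615 = 0.0052746, 3/14 · 0.026367 = 0.0056501, 3/14 · 0.01073 = 0.0022992, 3/14 · 0.01073 = 0.0022992, 1/7 · 0.027941 = 0.0039916; summing to 0.019515.
Therefore the posterior P(bowl D | data) = (0.0022992) / (0.019515) = 0.11782.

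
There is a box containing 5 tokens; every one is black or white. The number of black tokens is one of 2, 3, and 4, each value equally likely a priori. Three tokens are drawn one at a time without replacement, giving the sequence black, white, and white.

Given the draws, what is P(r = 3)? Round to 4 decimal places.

Compute the likelihood of the observed sequence for each case: P(data | r = 2) = (2/5)(3/4)(2/3) = 1/5; P(data | r = 3) = (3/5)(2/4)(1/3) = 1/10; P(data | r = 4) = (4/5)(1/4)(0/3) = 0.
Multiplying each by its prior: 1/3 · 1/5 = 1/15, 1/3 · 1/10 = 1/30, 1/3 · 0 = 0; with total 1/10.
By Bayes' rule, P(r = 3 | data) = (1/30) / (1/10) = 1/3.

0.3333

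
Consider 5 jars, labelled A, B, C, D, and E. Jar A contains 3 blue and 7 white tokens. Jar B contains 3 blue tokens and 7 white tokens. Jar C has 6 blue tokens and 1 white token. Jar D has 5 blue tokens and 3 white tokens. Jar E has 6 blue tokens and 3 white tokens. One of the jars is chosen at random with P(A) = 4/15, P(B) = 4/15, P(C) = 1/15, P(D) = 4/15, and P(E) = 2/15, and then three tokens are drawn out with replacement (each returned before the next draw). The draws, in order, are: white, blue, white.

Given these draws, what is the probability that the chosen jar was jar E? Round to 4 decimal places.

Under each hypothesis, the probability of the observed sequence is: P(data | jar A) = (7/10)(3/10)(7/10) = 0.147; P(data | jar B) = (7/10)(3/10)(7/10) = 0.147; P(data | jar C) = (1/7)(6/7)(1/7) = 0.017493; P(data | jar D) = (3/8)(5/8)(3/8) = 0.087891; P(data | jar E) = (3/9)(6/9)(3/9) = 0.074074.
The prior-weighted likelihoods are 4/15 · 0.147 = 0.0392, 4/15 · 0.147 = 0.0392, 1/15 · 0.017493 = 0.0011662, 4/15 · 0.087891 = 0.023438, 2/15 · 0.074074 = 0.0098765; these sum to 0.11288.
Hence P(jar E | data) = (0.0098765) / (0.11288) = 0.087496.

0.0875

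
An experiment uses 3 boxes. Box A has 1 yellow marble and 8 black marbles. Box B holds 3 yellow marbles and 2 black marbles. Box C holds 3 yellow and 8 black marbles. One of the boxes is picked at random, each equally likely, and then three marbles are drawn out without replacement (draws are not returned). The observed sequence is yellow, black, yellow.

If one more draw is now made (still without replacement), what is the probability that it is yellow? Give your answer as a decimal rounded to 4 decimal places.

0.4268

The likelihood of the observed sequence under each hypothesis: P(data | box A) = (1/9)(8/8)(0/7) = 0; P(data | box B) = (3/5)(2/4)(2/3) = 1/5; P(data | box C) = (3/11)(8/10)(2/9) = 8/165.
The prior-weighted likelihoods are 1/3 · 0 = 0, 1/3 · 1/5 = 1/15, 1/3 · 8/165 = 8/495; these sum to 41/495.
Dividing through by the total gives posterior P(box A | data) = 0, P(box B | data) = 33/41, P(box C | data) = 8/41.
So P(yellow next | data) = Σ P(yellow next | H) P(H | data) = (1/2)(33/41) + (1/8)(8/41) = 35/82.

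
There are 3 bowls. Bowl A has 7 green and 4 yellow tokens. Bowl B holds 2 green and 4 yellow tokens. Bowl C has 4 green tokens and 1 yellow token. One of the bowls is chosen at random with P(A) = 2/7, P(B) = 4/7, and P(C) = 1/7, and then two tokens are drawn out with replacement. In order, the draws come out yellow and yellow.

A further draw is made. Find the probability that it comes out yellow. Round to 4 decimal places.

Under each hypothesis, the probability of the observed sequence is: P(data | bowl A) = (4/11)(4/11) = 0.13223; P(data | bowl B) = (4/6)(4/6) = 0.44444; P(data | bowl C) = (1/5)(1/5) = 0.04.
The prior-weighted likelihoods are 2/7 · 0.13223 = 0.03778, 4/7 · 0.44444 = 0.25397, 1/7 · 0.04 = 0.0057143; summing to 0.29746.
Normalising, the posterior is P(bowl A | data) = 0.12701, P(bowl B | data) = 0.85378, P(bowl C | data) = 0.01921.
The predictive probability is P(yellow next | data) = (4/11)(0.12701) + (2/3)(0.85378) + (1/5)(0.01921) = 0.61921.

0.6192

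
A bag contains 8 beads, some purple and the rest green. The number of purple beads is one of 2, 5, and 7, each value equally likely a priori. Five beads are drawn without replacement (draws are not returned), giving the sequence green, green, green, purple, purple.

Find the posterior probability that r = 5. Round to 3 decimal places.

0.333

Under each hypothesis, the probability of the observed sequence is: P(data | r = 2) = (6/8)(5/7)(4/6)(2/5)(1/4) = 1/28; P(data | r = 5) = (3/8)(2/7)(1/6)(5/5)(4/4) = 1/56; P(data | r = 7) = (1/8)(0/7) = 0.
The prior-weighted likelihoods are 1/3 · 1/28 = 1/84, 1/3 · 1/56 = 1/168, 1/3 · 0 = 0; with total 1/56.
So P(r = 5 | data) = (1/168) / (1/56) = 1/3.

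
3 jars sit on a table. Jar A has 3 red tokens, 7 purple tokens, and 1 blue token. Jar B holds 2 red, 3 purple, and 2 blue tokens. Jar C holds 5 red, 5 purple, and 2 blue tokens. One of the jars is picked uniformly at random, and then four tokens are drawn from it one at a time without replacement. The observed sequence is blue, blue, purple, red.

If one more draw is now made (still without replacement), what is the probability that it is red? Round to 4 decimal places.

Under each hypothesis, the probability of the observed sequence is: P(data | jar A) = (1/11)(0/10) = 0; P(data | jar B) = (2/7)(1/6)(3/5)(2/4) = 0.014286; P(data | jar C) = (2/12)(1/11)(5/10)(5/9) = 0.0042088.
Weighting by the prior gives 1/3 · 0 = 0, 1/3 · 0.014286 = 0.0047619, 1/3 · 0.0042088 = 0.0014029; summing to 0.0061648.
Normalising, the posterior is P(jar A | data) = 0, P(jar B | data) = 0.77243, P(jar C | data) = 0.22757.
The predictive probability is P(red next | data) = (1/3)(0.77243) + (1/2)(0.22757) = 0.37126.

0.3713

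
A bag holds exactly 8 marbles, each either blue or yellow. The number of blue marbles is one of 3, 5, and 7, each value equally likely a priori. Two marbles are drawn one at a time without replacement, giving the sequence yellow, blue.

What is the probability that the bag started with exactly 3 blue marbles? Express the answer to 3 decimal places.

For each hypothesis, P(data | H) works out to: P(data | r = 3) = (5/8)(3/7) = 15/56; P(data | r = 5) = (3/8)(5/7) = 15/56; P(data | r = 7) = (1/8)(7/7) = 1/8.
Multiplying each by its prior: 1/3 · 15/56 = 5/56, 1/3 · 15/56 = 5/56, 1/3 · 1/8 = 1/24; with total 37/168.
By Bayes' rule, P(r = 3 | data) = (5/56) / (37/168) = 15/37.

0.405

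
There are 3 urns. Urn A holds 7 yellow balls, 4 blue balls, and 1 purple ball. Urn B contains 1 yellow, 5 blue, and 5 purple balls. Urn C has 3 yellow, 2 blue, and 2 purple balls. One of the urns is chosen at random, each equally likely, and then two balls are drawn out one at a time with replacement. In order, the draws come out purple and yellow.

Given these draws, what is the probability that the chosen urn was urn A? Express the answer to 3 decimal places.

0.229

Under each hypothesis, the probability of the observed sequence is: P(data | urn A) = (1/12)(7/12) = 0.048611; P(data | urn B) = (5/11)(1/11) = 0.041322; P(data | urn C) = (2/7)(3/7) = 0.12245.
The prior-weighted likelihoods are 1/3 · 0.048611 = 0.016204, 1/3 · 0.041322 = 0.013774, 1/3 · 0.12245 = 0.040816; these sum to 0.070794.
Hence P(urn A | data) = (0.016204) / (0.070794) = 0.22888.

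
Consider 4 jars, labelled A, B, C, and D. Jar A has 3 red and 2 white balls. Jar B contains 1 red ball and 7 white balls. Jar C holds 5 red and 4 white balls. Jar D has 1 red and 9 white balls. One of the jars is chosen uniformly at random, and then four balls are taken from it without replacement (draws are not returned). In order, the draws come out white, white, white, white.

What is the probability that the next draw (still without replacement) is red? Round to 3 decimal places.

0.210

The likelihood of the observed sequence under each hypothesis: P(data | jar A) = (2/5)(1/4)(0/3) = 0; P(data | jar B) = (7/8)(6/7)(5/6)(4/5) = 0.5; P(data | jar C) = (4/9)(3/8)(2/7)(1/6) = 0.0079365; P(data | jar D) = (9/10)(8/9)(7/8)(6/7) = 0.6.
Multiplying each by its prior: 1/4 · 0 = 0, 1/4 · 0.5 = 0.125, 1/4 · 0.0079365 = 0.0019841, 1/4 · 0.6 = 0.15; these sum to 0.27698.
Dividing through by the total gives posterior P(jar A | data) = 0, P(jar B | data) = 0.45129, P(jar C | data) = 0.0071633, P(jar D | data) = 0.54155.
So P(red next | data) = Σ P(red next | H) P(H | data) = (1/4)(0.45129) + (1)(0.0071633) + (1/6)(0.54155) = 0.21024.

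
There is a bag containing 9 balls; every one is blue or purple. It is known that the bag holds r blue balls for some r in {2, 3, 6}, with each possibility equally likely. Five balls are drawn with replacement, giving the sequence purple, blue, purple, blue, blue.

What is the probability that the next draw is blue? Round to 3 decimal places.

0.516

Under each hypothesis, the probability of the observed sequence is: P(data | r = 2) = (7/9)(2/9)(7/9)(2/9)(2/9) = 0.0066386; P(data | r = 3) = (6/9)(3/9)(6/9)(3/9)(3/9) = 0.016461; P(data | r = 6) = (3/9)(6/9)(3/9)(6/9)(6/9) = 0.032922.
The prior-weighted likelihoods are 1/3 · 0.0066386 = 0.0022129, 1/3 · 0.016461 = 0.005487, 1/3 · 0.032922 = 0.010974; with total 0.018674.
Dividing through by the total gives posterior P(r = 2 | data) = 0.1185, P(r = 3 | data) = 0.29383, P(r = 6 | data) = 0.58767.
So P(blue next | data) = Σ P(blue next | H) P(H | data) = (2/9)(0.1185) + (1/3)(0.29383) + (2/3)(0.58767) = 0.51606.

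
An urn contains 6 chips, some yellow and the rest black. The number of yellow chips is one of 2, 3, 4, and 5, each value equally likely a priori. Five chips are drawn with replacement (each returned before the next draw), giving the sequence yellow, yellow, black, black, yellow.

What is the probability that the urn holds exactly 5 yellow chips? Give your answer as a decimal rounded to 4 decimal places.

0.1662

For each hypothesis, P(data | H) works out to: P(data | r = 2) = (2/6)(2/6)(4/6)(4/6)(2/6) = 0.016461; P(data | r = 3) = (3/6)(3/6)(3/6)(3/6)(3/6) = 0.03125; P(data | r = 4) = (4/6)(4/6)(2/6)(2/6)(4/6) = 0.032922; P(data | r = 5) = (5/6)(5/6)(1/6)(1/6)(5/6) = 0.016075.
Weighting by the prior gives 1/4 · 0.016461 = 0.0041152, 1/4 · 0.03125 = 0.0078125, 1/4 · 0.032922 = 0.0082305, 1/4 · 0.016075 = 0.0040188; these sum to 0.024177.
Therefore the posterior P(r = 5 | data) = (0.0040188) / (0.024177) = 0.16622.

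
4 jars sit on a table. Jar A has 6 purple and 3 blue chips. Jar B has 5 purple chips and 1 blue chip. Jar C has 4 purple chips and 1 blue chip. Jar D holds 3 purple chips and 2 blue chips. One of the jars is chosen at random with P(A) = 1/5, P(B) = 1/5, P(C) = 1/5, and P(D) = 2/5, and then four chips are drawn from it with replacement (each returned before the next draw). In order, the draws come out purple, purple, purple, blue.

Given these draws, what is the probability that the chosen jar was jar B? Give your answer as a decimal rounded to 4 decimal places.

0.2050

For each hypothesis, P(data | H) works out to: P(data | jar A) = (6/9)(6/9)(6/9)(3/9) = 0.098765; P(data | jar B) = (5/6)(5/6)(5/6)(1/6) = 0.096451; P(data | jar C) = (4/5)(4/5)(4/5)(1/5) = 0.1024; P(data | jar D) = (3/5)(3/5)(3/5)(2/5) = 0.0864.
Weighting by the prior gives 1/5 · 0.098765 = 0.019753, 1/5 · 0.096451 = 0.01929, 1/5 · 0.1024 = 0.02048, 2/5 · 0.0864 = 0.03456; these sum to 0.094083.
Therefore the posterior P(jar B | data) = (0.01929) / (0.094083) = 0.20503.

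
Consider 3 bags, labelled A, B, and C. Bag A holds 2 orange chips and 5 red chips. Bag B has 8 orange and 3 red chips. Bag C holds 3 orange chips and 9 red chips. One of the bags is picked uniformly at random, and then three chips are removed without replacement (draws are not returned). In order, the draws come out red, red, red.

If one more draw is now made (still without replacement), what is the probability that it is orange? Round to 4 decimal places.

0.4100

Under each hypothesis, the probability of the observed sequence is: P(data | bag A) = (5/7)(4/6)(3/5) = 0.28571; P(data | bag B) = (3/11)(2/10)(1/9) = 0.0060606; P(data | bag C) = (9/12)(8/11)(7/10) = 0.38182.
Weighting by the prior gives 1/3 · 0.28571 = 0.095238, 1/3 · 0.0060606 = 0.0020202, 1/3 · 0.38182 = 0.12727; these sum to 0.22453.
Normalising, the posterior is P(bag A | data) = 0.42416, P(bag B | data) = 0.0089974, P(bag C | data) = 0.56684.
Averaging over the posterior, P(orange next | data) = (1/2)(0.42416) + (1)(0.0089974) + (1/3)(0.56684) = 0.41003.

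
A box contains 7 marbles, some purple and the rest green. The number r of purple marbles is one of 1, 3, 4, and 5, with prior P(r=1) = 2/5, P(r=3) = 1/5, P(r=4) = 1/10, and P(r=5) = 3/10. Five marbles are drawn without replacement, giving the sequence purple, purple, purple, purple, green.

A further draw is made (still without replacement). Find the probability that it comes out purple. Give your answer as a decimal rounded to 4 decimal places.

Compute the likelihood of the observed sequence for each case: P(data | r = 1) = (1/7)(0/6) = 0; P(data | r = 3) = (3/7)(2/6)(1/5)(0/4) = 0; P(data | r = 4) = (4/7)(3/6)(2/5)(1/4)(3/3) = 1/35; P(data | r = 5) = (5/7)(4/6)(3/5)(2/4)(2/3) = 2/21.
The prior-weighted likelihoods are 2/5 · 0 = 0, 1/5 · 0 = 0, 1/10 · 1/35 = 1/350, 3/10 · 2/21 = 1/35; summing to 11/350.
Normalising, the posterior is P(r = 1 | data) = 0, P(r = 3 | data) = 0, P(r = 4 | data) = 1/11, P(r = 5 | data) = 10/11.
So P(purple next | data) = Σ P(purple next | H) P(H | data) = (0)(1/11) + (1/2)(10/11) = 5/11.

0.4545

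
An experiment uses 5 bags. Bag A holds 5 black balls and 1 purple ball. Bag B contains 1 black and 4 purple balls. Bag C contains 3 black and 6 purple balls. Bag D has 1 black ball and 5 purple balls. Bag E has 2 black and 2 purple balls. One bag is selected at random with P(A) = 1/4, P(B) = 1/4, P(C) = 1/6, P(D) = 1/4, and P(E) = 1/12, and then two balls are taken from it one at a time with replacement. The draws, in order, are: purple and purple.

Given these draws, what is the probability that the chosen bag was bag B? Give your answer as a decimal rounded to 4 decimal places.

0.3674

Under each hypothesis, the probability of the observed sequence is: P(data | bag A) = (1/6)(1/6) = 0.027778; P(data | bag B) = (4/5)(4/5) = 0.64; P(data | bag C) = (6/9)(6/9) = 0.44444; P(data | bag D) = (5/6)(5/6) = 0.69444; P(data | bag E) = (2/4)(2/4) = 0.25.
The prior-weighted likelihoods are 1/4 · 0.027778 = 0.0069444, 1/4 · 0.64 = 0.16, 1/6 · 0.44444 = 0.074074, 1/4 · 0.69444 = 0.17361, 1/12 · 0.25 = 0.020833; these sum to 0.43546.
By Bayes' rule, P(bag B | data) = (0.16) / (0.43546) = 0.36743.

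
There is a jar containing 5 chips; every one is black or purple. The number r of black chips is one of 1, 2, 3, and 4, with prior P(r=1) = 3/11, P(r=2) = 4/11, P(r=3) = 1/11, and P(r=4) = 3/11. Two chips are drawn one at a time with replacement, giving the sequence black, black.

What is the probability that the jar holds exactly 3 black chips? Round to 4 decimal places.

Compute the likelihood of the observed sequence for each case: P(data | r = 1) = (1/5)(1/5) = 1/25; P(data | r = 2) = (2/5)(2/5) = 4/25; P(data | r = 3) = (3/5)(3/5) = 9/25; P(data | r = 4) = (4/5)(4/5) = 16/25.
The prior-weighted likelihoods are 3/11 · 1/25 = 3/275, 4/11 · 4/25 = 16/275, 1/11 · 9/25 = 9/275, 3/11 · 16/25 = 48/275; these sum to 76/275.
Hence P(r = 3 | data) = (9/275) / (76/275) = 9/76.

0.1184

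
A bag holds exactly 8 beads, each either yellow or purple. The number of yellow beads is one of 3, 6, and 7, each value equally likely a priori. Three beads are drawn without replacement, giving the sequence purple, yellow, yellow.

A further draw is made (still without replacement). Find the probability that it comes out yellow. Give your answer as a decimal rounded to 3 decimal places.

0.727

Under each hypothesis, the probability of the observed sequence is: P(data | r = 3) = (5/8)(3/7)(2/6) = 5/56; P(data | r = 6) = (2/8)(6/7)(5/6) = 5/28; P(data | r = 7) = (1/8)(7/7)(6/6) = 1/8.
Multiplying each by its prior: 1/3 · 5/56 = 5/168, 1/3 · 5/28 = 5/84, 1/3 · 1/8 = 1/24; summing to 11/84.
Normalising, the posterior is P(r = 3 | data) = 5/22, P(r = 6 | data) = 5/11, P(r = 7 | data) = 7/22.
Averaging over the posterior, P(yellow next | data) = (1/5)(5/22) + (4/5)(5/11) + (1)(7/22) = 8/11.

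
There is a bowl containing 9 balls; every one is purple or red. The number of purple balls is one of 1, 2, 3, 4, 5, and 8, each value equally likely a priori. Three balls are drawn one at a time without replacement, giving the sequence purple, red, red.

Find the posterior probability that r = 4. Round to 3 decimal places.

Under each hypothesis, the probability of the observed sequence is: P(data | r = 1) = (1/9)(8/8)(7/7) = 0.11111; P(data | r = 2) = (2/9)(7/8)(6/7) = 0.16667; P(data | r = 3) = (3/9)(6/8)(5/7) = 0.17857; P(data | r = 4) = (4/9)(5/8)(4/7) = 0.15873; P(data | r = 5) = (5/9)(4/8)(3/7) = 0.11905; P(data | r = 8) = (8/9)(1/8)(0/7) = 0.
Multiplying each by its prior: 1/6 · 0.11111 = 0.018519, 1/6 · 0.16667 = 0.027778, 1/6 · 0.17857 = 0.029762, 1/6 · 0.15873 = 0.026455, 1/6 · 0.11905 = 0.019841, 1/6 · 0 = 0; with total 0.12235.
Therefore the posterior P(r = 4 | data) = (0.026455) / (0.12235) = 0.21622.

0.216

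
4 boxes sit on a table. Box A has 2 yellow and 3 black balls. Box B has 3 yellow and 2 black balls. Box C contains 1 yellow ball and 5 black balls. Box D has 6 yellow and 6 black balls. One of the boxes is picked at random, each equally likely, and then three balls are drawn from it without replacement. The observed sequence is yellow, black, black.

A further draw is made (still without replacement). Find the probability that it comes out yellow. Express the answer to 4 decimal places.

0.4573

Under each hypothesis, the probability of the observed sequence is: P(data | box A) = (2/5)(3/4)(2/3) = 0.2; P(data | box B) = (3/5)(2/4)(1/3) = 0.1; P(data | box C) = (1/6)(5/5)(4/4) = 0.16667; P(data | box D) = (6/12)(6/11)(5/10) = 0.13636.
Weighting by the prior gives 1/4 · 0.2 = 0.05, 1/4 · 0.1 = 0.025, 1/4 · 0.16667 = 0.041667, 1/4 · 0.13636 = 0.034091; with total 0.15076.
Dividing through by the total gives posterior P(box A | data) = 0.33166, P(box B | data) = 0.16583, P(box C | data) = 0.27638, P(box D | data) = 0.22613.
Averaging over the posterior, P(yellow next | data) = (1/2)(0.33166) + (1)(0.16583) + (0)(0.27638) + (5/9)(0.22613) = 0.45729.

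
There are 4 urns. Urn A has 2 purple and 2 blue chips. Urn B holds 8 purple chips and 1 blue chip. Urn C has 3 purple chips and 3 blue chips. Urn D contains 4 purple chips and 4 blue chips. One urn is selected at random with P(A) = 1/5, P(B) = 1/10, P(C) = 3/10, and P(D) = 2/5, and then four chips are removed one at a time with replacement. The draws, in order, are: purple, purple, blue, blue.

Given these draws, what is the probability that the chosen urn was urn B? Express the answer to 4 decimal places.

Under each hypothesis, the probability of the observed sequence is: P(data | urn A) = (2/4)(2/4)(2/4)(2/4) = 0.0625; P(data | urn B) = (8/9)(8/9)(1/9)(1/9) = 0.0097546; P(data | urn C) = (3/6)(3/6)(3/6)(3/6) = 0.0625; P(data | urn D) = (4/8)(4/8)(4/8)(4/8) = 0.0625.
Weighting by the prior gives 1/5 · 0.0625 = 0.0125, 1/10 · 0.0097546 = 0.00097546, 3/10 · 0.0625 = 0.01875, 2/5 · 0.0625 = 0.025; these sum to 0.057225.
So P(urn B | data) = (0.00097546) / (0.057225) = 0.017046.

0.0170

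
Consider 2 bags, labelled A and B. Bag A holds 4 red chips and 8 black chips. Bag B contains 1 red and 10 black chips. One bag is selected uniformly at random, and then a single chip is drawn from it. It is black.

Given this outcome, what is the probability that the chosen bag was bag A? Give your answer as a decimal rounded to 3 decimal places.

Compute the likelihood of this draw for each case: P(data | bag A) = (8/12) = 2/3; P(data | bag B) = (10/11) = 10/11.
Weighting by the prior gives 1/2 · 2/3 = 1/3, 1/2 · 10/11 = 5/11; these sum to 26/33.
So P(bag A | data) = (1/3) / (26/33) = 11/26.

0.423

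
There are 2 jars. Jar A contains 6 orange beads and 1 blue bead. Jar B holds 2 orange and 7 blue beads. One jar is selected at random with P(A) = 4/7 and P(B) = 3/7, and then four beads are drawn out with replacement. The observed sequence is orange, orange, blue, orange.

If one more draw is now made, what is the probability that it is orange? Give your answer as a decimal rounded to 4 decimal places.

Compute the likelihood of the observed sequence for each case: P(data | jar A) = (6/7)(6/7)(1/7)(6/7) = 0.089963; P(data | jar B) = (2/9)(2/9)(7/9)(2/9) = 0.0085353.
Multiplying each by its prior: 4/7 · 0.089963 = 0.051407, 3/7 · 0.0085353 = 0.003658; these sum to 0.055065.
The posterior is then P(jar A | data) = 0.93357, P(jar B | data) = 0.06643.
Averaging over the posterior, P(orange next | data) = (6/7)(0.93357) + (2/9)(0.06643) = 0.81497.

0.8150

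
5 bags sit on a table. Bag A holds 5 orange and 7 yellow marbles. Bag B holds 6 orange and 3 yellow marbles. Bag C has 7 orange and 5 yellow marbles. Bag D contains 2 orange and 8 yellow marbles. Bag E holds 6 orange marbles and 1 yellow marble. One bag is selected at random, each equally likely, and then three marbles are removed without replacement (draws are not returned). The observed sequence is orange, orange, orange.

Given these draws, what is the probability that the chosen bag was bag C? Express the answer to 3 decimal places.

The likelihood of the observed sequence under each hypothesis: P(data | bag A) = (5/12)(4/11)(3/10) = 0.045455; P(data | bag B) = (6/9)(5/8)(4/7) = 0.2381; P(data | bag C) = (7/12)(6/11)(5/10) = 0.15909; P(data | bag D) = (2/10)(1/9)(0/8) = 0; P(data | bag E) = (6/7)(5/6)(4/5) = 0.57143.
The prior-weighted likelihoods are 1/5 · 0.045455 = 0.0090909, 1/5 · 0.2381 = 0.047619, 1/5 · 0.15909 = 0.031818, 1/5 · 0 = 0, 1/5 · 0.57143 = 0.11429; these sum to 0.20281.
Therefore the posterior P(bag C | data) = (0.031818) / (0.20281) = 0.15688.

0.157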